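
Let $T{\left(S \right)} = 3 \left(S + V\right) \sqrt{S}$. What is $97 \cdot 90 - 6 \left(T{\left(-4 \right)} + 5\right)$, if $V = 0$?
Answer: $8700 + 144 i \approx 8700.0 + 144.0 i$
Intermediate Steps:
$T{\left(S \right)} = 3 S^{\frac{3}{2}}$ ($T{\left(S \right)} = 3 \left(S + 0\right) \sqrt{S} = 3 S \sqrt{S} = 3 S^{\frac{3}{2}}$)
$97 \cdot 90 - 6 \left(T{\left(-4 \right)} + 5\right) = 97 \cdot 90 - 6 \left(3 \left(-4\right)^{\frac{3}{2}} + 5\right) = 8730 - 6 \left(3 \left(- 8 i\right) + 5\right) = 8730 - 6 \left(- 24 i + 5\right) = 8730 - 6 \left(5 - 24 i\right) = 8730 - \left(30 - 144 i\right) = 8700 + 144 i$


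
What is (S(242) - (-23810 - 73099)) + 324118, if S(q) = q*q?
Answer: 479591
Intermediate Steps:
S(q) = q**2
(S(242) - (-23810 - 73099)) + 324118 = (242**2 - (-23810 - 73099)) + 324118 = (58564 - 1*(-96909)) + 324118 = (58564 + 96909) + 324118 = 155473 + 324118 = 479591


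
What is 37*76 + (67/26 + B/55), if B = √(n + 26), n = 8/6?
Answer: 73179/26 + √246/165 ≈ 2814.7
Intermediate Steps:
n = 4/3 (n = 8*(⅙) = 4/3 ≈ 1.3333)
B = √246/3 (B = √(4/3 + 26) = √(82/3) = √246/3 ≈ 5.2281)
37*76 + (67/26 + B/55) = 37*76 + (67/26 + (√246/3)/55) = 2812 + (67*(1/26) + (√246/3)*(1/55)) = 2812 + (67/26 + √246/165) = 73179/26 + √246/165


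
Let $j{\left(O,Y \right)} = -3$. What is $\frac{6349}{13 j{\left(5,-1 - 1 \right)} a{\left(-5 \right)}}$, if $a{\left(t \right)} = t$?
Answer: $\frac{6349}{195} \approx 32.559$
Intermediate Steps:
$\frac{6349}{13 j{\left(5,-1 - 1 \right)} a{\left(-5 \right)}} = \frac{6349}{13 \left(-3\right) \left(-5\right)} = \frac{6349}{\left(-39\right) \left(-5\right)} = \frac{6349}{195}$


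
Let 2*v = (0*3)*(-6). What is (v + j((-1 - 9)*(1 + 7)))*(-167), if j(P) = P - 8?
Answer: 14696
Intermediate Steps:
j(P) = -8 + P
v = 0 (v = ((0*3)*(-6))/2 = (0*(-6))/2 = (½)*0 = 0)
(v + j((-1 - 9)*(1 + 7)))*(-167) = (0 + (-8 + (-1 - 9)*(1 + 7)))*(-167) = (0 + (-8 - 10*8))*(-167) = (0 + (-8 - 80))*(-167) = (0 - 88)*(-167) = -88*(-167) = 14696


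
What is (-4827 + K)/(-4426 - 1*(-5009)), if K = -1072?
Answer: -5899/583 ≈ -10.118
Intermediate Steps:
(-4827 + K)/(-4426 - 1*(-5009)) = (-4827 - 1072)/(-4426 - 1*(-5009)) = -5899/(-4426 + 5009) = -5899/583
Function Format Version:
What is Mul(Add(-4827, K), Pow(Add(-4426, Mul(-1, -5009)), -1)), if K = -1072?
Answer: Rational(-5899, 583) ≈ -10.118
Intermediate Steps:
Mul(Add(-4827, K), Pow(Add(-4426, Mul(-1, -5009)), -1)) = Mul(Add(-4827, -1072), Pow(Add(-4426, Mul(-1, -5009)), -1)) = Mul(-5899, Pow(Add(-4426, 5009), -1)) = Mul(-5899, Pow(583, -1)) = Mul(-5899, Rational(1, 583)) = Rational(-5899, 583)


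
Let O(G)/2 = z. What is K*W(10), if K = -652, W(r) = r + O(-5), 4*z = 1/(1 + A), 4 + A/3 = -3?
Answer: -65037/10 ≈ -6503.7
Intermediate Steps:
A = -21 (A = -12 + 3*(-3) = -12 - 9 = -21)
z = -1/80 (z = 1/(4*(1 - 21)) = (¼)/(-20) = (¼)*(-1/20) = -1/80 ≈ -0.012500)
O(G) = -1/40 (O(G) = 2*(-1/80) = -1/40)
W(r) = -1/40 + r (W(r) = r - 1/40 = -1/40 + r)
K*W(10) = -652*(-1/40 + 10) = -652*399/40 = -65037/10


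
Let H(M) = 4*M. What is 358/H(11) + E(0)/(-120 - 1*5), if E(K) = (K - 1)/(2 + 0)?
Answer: 11193/1375 ≈ 8.1404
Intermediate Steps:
E(K) = -½ + K/2 (E(K) = (-1 + K)/2 = (-1 + K)*(½) = -½ + K/2)
358/H(11) + E(0)/(-120 - 1*5) = 358/((4*11)) + (-½ + (½)*0)/(-120 - 1*5) = 358/44 + (-½ + 0)/(-120 - 5) = 358*(1/44) - ½/(-125) = 179/22 - ½*(-1/125) = 179/22 + 1/250 = 11193/1375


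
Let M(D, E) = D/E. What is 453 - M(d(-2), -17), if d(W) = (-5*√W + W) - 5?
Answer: 7694/17 - 5*I*√2/17 ≈ 452.59 - 0.41595*I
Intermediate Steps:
d(W) = -5 + W - 5*√W (d(W) = (W - 5*√W) - 5 = -5 + W - 5*√W)
453 - M(d(-2), -17) = 453 - (-5 - 2 - 5*I*√2)/(-17) = 453 - (-5 - 2 - 5*I*√2)*(-1)/17 = 453 - (-7 - 5*I*√2)*(-1)/17 = 453 - (7/17 + 5*I*√2/17) = 453 + (-7/17 - 5*I*√2/17) = 7694/17 - 5*I*√2/17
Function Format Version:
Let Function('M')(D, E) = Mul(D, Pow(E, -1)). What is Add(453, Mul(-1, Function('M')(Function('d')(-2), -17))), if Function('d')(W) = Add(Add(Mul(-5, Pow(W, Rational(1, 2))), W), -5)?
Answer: Add(Rational(7694, 17), Mul(Rational(-5, 17), I, Pow(2, Rational(1, 2)))) ≈ Add(452.59, Mul(-0.41595, I))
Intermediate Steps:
Function('d')(W) = Add(-5, W, Mul(-5, Pow(W, Rational(1, 2)))) (Function('d')(W) = Add(Add(W, Mul(-5, Pow(W, Rational(1, 2)))), -5) = Add(-5, W, Mul(-5, Pow(W, Rational(1, 2)))))
Add(453, Mul(-1, Function('M')(Function('d')(-2), -17))) = Add(453, Mul(-1, Mul(Add(-5, -2, Mul(-5, Pow(-2, Rational(1, 2)))), Pow(-17, -1)))) = Add(453, Mul(-1, Mul(Add(-5, -2, Mul(-5, Mul(I, Pow(2, Rational(1, 2))))), Rational(-1, 17)))) = Add(453, Mul(-1, Mul(Add(-5, -2, Mul(-5, I, Pow(2, Rational(1, 2)))), Rational(-1, 17)))) = Add(453, Mul(-1, Mul(Add(-7, Mul(-5, I, Pow(2, Rational(1, 2)))), Rational(-1, 17)))) = Add(453, Mul(-1, Add(Rational(7, 17), Mul(Rational(5, 17), I, Pow(2, Rational(1, 2)))))) = Add(453, Add(Rational(-7, 17), Mul(Rational(-5, 17), I, Pow(2, Rational(1, 2))))) = Add(Rational(7694, 17), Mul(Rational(-5, 17), I, Pow(2, Rational(1, 2))))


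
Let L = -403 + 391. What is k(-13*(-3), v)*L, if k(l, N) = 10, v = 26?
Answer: -120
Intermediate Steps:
L = -12
k(-13*(-3), v)*L = 10*(-12) = -120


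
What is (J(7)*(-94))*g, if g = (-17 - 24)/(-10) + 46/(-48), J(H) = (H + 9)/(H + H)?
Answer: -35438/105 ≈ -337.50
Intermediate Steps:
J(H) = (9 + H)/(2*H) (J(H) = (9 + H)/((2*H)) = (9 + H)*(1/(2*H)) = (9 + H)/(2*H))
g = 377/120 (g = -41*(-1/10) + 46*(-1/48) = 41/10 - 23/24 = 377/120 ≈ 3.1417)
(J(7)*(-94))*g = (((1/2)*(9 + 7)/7)*(-94))*(377/120) = (((1/2)*(1/7)*16)*(-94))*(377/120) = ((8/7)*(-94))*(377/120) = -752/7*377/120 = -35438/105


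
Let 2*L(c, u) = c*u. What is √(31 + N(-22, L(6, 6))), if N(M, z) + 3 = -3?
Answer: 5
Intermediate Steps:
L(c, u) = c*u/2 (L(c, u) = (c*u)/2 = c*u/2)
N(M, z) = -6 (N(M, z) = -3 - 3 = -6)
√(31 + N(-22, L(6, 6))) = √(31 - 6) = √25 = 5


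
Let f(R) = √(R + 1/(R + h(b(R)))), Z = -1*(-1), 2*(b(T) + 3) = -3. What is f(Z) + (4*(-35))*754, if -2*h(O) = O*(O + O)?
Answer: -105560 + √5621/77 ≈ -1.0556e+5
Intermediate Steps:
b(T) = -9/2 (b(T) = -3 + (½)*(-3) = -3 - 3/2 = -9/2)
h(O) = -O² (h(O) = -O*(O + O)/2 = -O*2*O/2 = -O²)
Z = 1
f(R) = √(R + 1/(-81/4 + R)) (f(R) = √(R + 1/(R - (-9/2)²)) = √(R + 1/(R - 1*81/4)) = √(R + 1/(R - 81/4)) = √(R + 1/(-81/4 + R)))
f(Z) + (4*(-35))*754 = √((4 + 1*(-81 + 4*1))/(-81 + 4*1)) + (4*(-35))*754 = √((4 + 1*(-81 + 4))/(-81 + 4)) - 140*754 = √((4 + 1*(-77))/(-77)) - 105560 = √(-(4 - 77)/77) - 105560 = √(-1/77*(-73)) - 105560 = √(73/77) - 105560 = √5621/77 - 105560 = -105560 + √5621/77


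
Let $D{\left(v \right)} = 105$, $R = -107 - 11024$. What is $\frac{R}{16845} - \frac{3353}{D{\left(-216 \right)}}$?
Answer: $- \frac{183016}{5615} \approx -32.594$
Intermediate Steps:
$R = -11131$ ($R = -107 - 11024 = -11131$)
$\frac{R}{16845} - \frac{3353}{D{\left(-216 \right)}} = - \frac{11131}{16845} - \frac{3353}{105} = \left(-11131\right) \frac{1}{16845} - \frac{479}{15} = - \frac{11131}{16845} - \frac{479}{15} = - \frac{183016}{5615}$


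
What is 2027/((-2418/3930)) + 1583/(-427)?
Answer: -567559444/172081 ≈ -3298.2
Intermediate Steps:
2027/((-2418/3930)) + 1583/(-427) = 2027/((-2418*1/3930)) + 1583*(-1/427) = 2027/(-403/655) - 1583/427 = 2027*(-655/403) - 1583/427 = -1327685/403 - 1583/427 = -567559444/172081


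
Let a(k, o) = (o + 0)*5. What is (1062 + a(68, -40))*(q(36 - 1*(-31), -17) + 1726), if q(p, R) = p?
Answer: 1545566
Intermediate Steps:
a(k, o) = 5*o (a(k, o) = o*5 = 5*o)
(1062 + a(68, -40))*(q(36 - 1*(-31), -17) + 1726) = (1062 + 5*(-40))*((36 - 1*(-31)) + 1726) = (1062 - 200)*((36 + 31) + 1726) = 862*(67 + 1726) = 862*1793 = 1545566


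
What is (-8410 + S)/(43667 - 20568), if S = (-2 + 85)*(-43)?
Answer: -11979/23099 ≈ -0.51859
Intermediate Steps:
S = -3569 (S = 83*(-43) = -3569)
(-8410 + S)/(43667 - 20568) = (-8410 - 3569)/(43667 - 20568) = -11979/23099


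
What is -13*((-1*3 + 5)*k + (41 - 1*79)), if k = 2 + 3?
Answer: 364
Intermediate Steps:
k = 5
-13*((-1*3 + 5)*k + (41 - 1*79)) = -13*((-1*3 + 5)*5 + (41 - 1*79)) = -13*((-3 + 5)*5 + (41 - 79)) = -13*(2*5 - 38) = -13*(10 - 38) = -13*(-28) = 364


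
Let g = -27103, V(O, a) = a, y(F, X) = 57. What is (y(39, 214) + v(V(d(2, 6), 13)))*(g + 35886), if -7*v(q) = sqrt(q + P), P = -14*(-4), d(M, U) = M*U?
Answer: 500631 - 8783*sqrt(69)/7 ≈ 4.9021e+5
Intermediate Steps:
P = 56
v(q) = -sqrt(56 + q)/7 (v(q) = -sqrt(q + 56)/7 = -sqrt(56 + q)/7)
(y(39, 214) + v(V(d(2, 6), 13)))*(g + 35886) = (57 - sqrt(56 + 13)/7)*(-27103 + 35886) = (57 - sqrt(69)/7)*8783 = 500631 - 8783*sqrt(69)/7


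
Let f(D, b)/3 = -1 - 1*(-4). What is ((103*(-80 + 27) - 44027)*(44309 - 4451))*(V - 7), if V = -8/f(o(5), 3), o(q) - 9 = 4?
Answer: 46680440716/3 ≈ 1.5560e+10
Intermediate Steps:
o(q) = 13 (o(q) = 9 + 4 = 13)
f(D, b) = 9 (f(D, b) = 3*(-1 - 1*(-4)) = 3*(-1 + 4) = 3*3 = 9)
V = -8/9 ≈ -0.88889
((103*(-80 + 27) - 44027)*(44309 - 4451))*(V - 7) = ((103*(-80 + 27) - 44027)*(44309 - 4451))*(-8/9 - 7) = ((103*(-53) - 44027)*39858)*(-71/9) = ((-5459 - 44027)*39858)*(-71/9) = -49486*39858*(-71/9) = -1972412988*(-71/9) = 46680440716/3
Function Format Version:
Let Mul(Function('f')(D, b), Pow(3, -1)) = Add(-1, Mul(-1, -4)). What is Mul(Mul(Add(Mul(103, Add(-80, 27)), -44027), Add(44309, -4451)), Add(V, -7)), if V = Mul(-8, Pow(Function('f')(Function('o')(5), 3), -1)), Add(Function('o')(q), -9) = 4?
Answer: Rational(46680440716, 3) ≈ 1.5560e+10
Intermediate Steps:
Function('o')(q) = 13 (Function('o')(q) = Add(9, 4) = 13)
Function('f')(D, b) = 9 (Function('f')(D, b) = Mul(3, Add(-1, Mul(-1, -4))) = Mul(3, Add(-1, 4)) = Mul(3, 3) = 9)
V = Rational(-8, 9) (V = Mul(-8, Pow(9, -1)) = Mul(-8, Rational(1, 9)) = Rational(-8, 9) ≈ -0.88889)
Mul(Mul(Add(Mul(103, Add(-80, 27)), -44027), Add(44309, -4451)), Add(V, -7)) = Mul(Mul(Add(Mul(103, Add(-80, 27)), -44027), Add(44309, -4451)), Add(Rational(-8, 9), -7)) = Mul(Mul(Add(Mul(103, -53), -44027), 39858), Rational(-71, 9)) = Mul(Mul(Add(-5459, -44027), 39858), Rational(-71, 9)) = Mul(Mul(-49486, 39858), Rational(-71, 9)) = Mul(-1972412988, Rational(-71, 9)) = Rational(46680440716, 3)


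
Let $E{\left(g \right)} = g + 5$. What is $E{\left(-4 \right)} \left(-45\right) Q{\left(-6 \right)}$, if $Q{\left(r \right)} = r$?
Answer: $270$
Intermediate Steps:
$E{\left(g \right)} = 5 + g$
$E{\left(-4 \right)} \left(-45\right) Q{\left(-6 \right)} = \left(5 - 4\right) \left(-45\right) \left(-6\right) = 1 \left(-45\right) \left(-6\right) = \left(-45\right) \left(-6\right) = 270$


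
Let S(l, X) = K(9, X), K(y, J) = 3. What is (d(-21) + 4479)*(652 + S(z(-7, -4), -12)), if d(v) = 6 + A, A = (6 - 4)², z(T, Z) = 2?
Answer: 2940295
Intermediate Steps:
S(l, X) = 3
A = 4 (A = 2² = 4)
d(v) = 10 (d(v) = 6 + 4 = 10)
(d(-21) + 4479)*(652 + S(z(-7, -4), -12)) = (10 + 4479)*(652 + 3) = 4489*655 = 2940295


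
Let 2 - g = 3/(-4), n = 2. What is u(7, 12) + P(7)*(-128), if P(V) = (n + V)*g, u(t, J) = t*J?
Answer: -3084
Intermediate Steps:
u(t, J) = J*t
g = 11/4 (g = 2 - 3/(-4) = 2 - 3*(-1)/4 = 2 - 1*(-¾) = 2 + ¾ = 11/4 ≈ 2.7500)
P(V) = 11/2 + 11*V/4 (P(V) = (2 + V)*(11/4) = 11/2 + 11*V/4)
u(7, 12) + P(7)*(-128) = 12*7 + (11/2 + (11/4)*7)*(-128) = 84 + (11/2 + 77/4)*(-128) = 84 + (99/4)*(-128) = 84 - 3168 = -3084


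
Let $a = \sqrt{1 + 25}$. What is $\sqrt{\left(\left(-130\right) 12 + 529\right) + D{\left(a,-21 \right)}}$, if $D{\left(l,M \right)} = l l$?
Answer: $i \sqrt{1005} \approx 31.702 i$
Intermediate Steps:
$a = \sqrt{26} \approx 5.099$
$D{\left(l,M \right)} = l^{2}$
$\sqrt{\left(\left(-130\right) 12 + 529\right) + D{\left(a,-21 \right)}} = \sqrt{\left(\left(-130\right) 12 + 529\right) + \left(\sqrt{26}\right)^{2}} = \sqrt{\left(-1560 + 529\right) + 26} = \sqrt{-1031 + 26} = \sqrt{-1005} = i \sqrt{1005}$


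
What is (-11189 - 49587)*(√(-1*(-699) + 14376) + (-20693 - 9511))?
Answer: 1835678304 - 911640*√67 ≈ 1.8282e+9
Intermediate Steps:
(-11189 - 49587)*(√(-1*(-699) + 14376) + (-20693 - 9511)) = -60776*(√(699 + 14376) - 30204) = -60776*(√15075 - 30204) = -60776*(15*√67 - 30204) = -60776*(-30204 + 15*√67) = 1835678304 - 911640*√67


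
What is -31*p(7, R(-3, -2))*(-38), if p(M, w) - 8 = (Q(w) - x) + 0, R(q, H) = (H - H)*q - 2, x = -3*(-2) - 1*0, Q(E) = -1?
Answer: 1178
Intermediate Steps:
x = 6 (x = 6 + 0 = 6)
R(q, H) = -2 (R(q, H) = 0*q - 2 = 0 - 2 = -2)
p(M, w) = 1 (p(M, w) = 8 + ((-1 - 1*6) + 0) = 8 + ((-1 - 6) + 0) = 8 + (-7 + 0) = 8 - 7 = 1)
-31*p(7, R(-3, -2))*(-38) = -31*1*(-38) = -31*(-38) = 1178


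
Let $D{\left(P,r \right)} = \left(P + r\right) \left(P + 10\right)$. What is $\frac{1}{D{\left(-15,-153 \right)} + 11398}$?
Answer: $\frac{1}{12238} \approx 8.1713 \cdot 10^{-5}$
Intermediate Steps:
$D{\left(P,r \right)} = \left(10 + P\right) \left(P + r\right)$ ($D{\left(P,r \right)} = \left(P + r\right) \left(10 + P\right) = \left(10 + P\right) \left(P + r\right)$)
$\frac{1}{D{\left(-15,-153 \right)} + 11398} = \frac{1}{\left(\left(-15\right)^{2} + 10 \left(-15\right) + 10 \left(-153\right) - -2295\right) + 11398} = \frac{1}{\left(225 - 150 - 1530 + 2295\right) + 11398} = \frac{1}{840 + 11398} = \frac{1}{12238}$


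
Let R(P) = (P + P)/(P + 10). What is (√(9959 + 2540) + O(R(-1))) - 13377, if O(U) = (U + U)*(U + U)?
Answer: -1083521/81 + √12499 ≈ -13265.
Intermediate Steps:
R(P) = 2*P/(10 + P) (R(P) = (2*P)/(10 + P) = 2*P/(10 + P))
O(U) = 4*U² (O(U) = (2*U)*(2*U) = 4*U²)
(√(9959 + 2540) + O(R(-1))) - 13377 = (√(9959 + 2540) + 4*(2*(-1)/(10 - 1))²) - 13377 = (√12499 + 4*(2*(-1)/9)²) - 13377 = (√12499 + 4*(2*(-1)*(⅑))²) - 13377 = (√12499 + 4*(-2/9)²) - 13377 = (√12499 + 4*(4/81)) - 13377 = (√12499 + 16/81) - 13377 = (16/81 + √12499) - 13377 = -1083521/81 + √12499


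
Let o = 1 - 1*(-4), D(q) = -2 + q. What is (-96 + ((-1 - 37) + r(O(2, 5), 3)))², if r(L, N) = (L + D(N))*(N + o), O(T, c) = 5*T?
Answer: 2116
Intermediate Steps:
o = 5 (o = 1 + 4 = 5)
r(L, N) = (5 + N)*(-2 + L + N) (r(L, N) = (L + (-2 + N))*(N + 5) = (-2 + L + N)*(5 + N) = (5 + N)*(-2 + L + N))
(-96 + ((-1 - 37) + r(O(2, 5), 3)))² = (-96 + ((-1 - 37) + (-10 + 3² + 3*3 + 5*(5*2) + (5*2)*3)))² = (-96 + (-38 + (-10 + 9 + 9 + 5*10 + 10*3)))² = (-96 + (-38 + (-10 + 9 + 9 + 50 + 30)))² = (-96 + (-38 + 88))² = (-96 + 50)² = (-46)² = 2116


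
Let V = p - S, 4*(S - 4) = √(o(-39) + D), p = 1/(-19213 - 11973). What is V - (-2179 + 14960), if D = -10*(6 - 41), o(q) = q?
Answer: -398713011/31186 - √311/4 ≈ -12789.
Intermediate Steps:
D = 350 (D = -10*(-35) = 350)
p = -1/31186 (p = 1/(-31186) = -1/31186 ≈ -3.2066e-5)
S = 4 + √311/4 (S = 4 + √(-39 + 350)/4 = 4 + √311/4 ≈ 8.4088)
V = -124745/31186 - √311/4 (V = -1/31186 - (4 + √311/4) = -1/31186 + (-4 - √311/4) = -124745/31186 - √311/4 ≈ -8.4088)
V - (-2179 + 14960) = (-124745/31186 - √311/4) - (-2179 + 14960) = (-124745/31186 - √311/4) - 1*12781 = (-124745/31186 - √311/4) - 12781 = -398713011/31186 - √311/4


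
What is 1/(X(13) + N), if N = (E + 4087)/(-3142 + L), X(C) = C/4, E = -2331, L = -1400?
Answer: 9084/26011 ≈ 0.34924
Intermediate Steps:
X(C) = C/4 (X(C) = C*(¼) = C/4)
N = -878/2271 (N = (-2331 + 4087)/(-3142 - 1400) = 1756/(-4542) = 1756*(-1/4542) = -878/2271 ≈ -0.38661)
1/(X(13) + N) = 1/((¼)*13 - 878/2271) = 1/(13/4 - 878/2271) = 1/(26011/9084) = 9084/26011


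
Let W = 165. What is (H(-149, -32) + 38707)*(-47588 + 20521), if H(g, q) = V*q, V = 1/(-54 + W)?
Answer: -116291876815/111 ≈ -1.0477e+9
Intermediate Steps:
V = 1/111 (V = 1/(-54 + 165) = 1/111 ≈ 0.0090090)
H(g, q) = q/111
(H(-149, -32) + 38707)*(-47588 + 20521) = ((1/111)*(-32) + 38707)*(-47588 + 20521) = (-32/111 + 38707)*(-27067) = (4296445/111)*(-27067) = -116291876815/111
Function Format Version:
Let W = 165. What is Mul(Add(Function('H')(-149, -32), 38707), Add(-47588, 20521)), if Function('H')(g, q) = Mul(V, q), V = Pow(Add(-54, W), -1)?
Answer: Rational(-116291876815, 111) ≈ -1.0477e+9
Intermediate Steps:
V = Rational(1, 111) (V = Pow(Add(-54, 165), -1) = Pow(111, -1) = Rational(1, 111) ≈ 0.0090090)
Function('H')(g, q) = Mul(Rational(1, 111), q)
Mul(Add(Function('H')(-149, -32), 38707), Add(-47588, 20521)) = Mul(Add(Mul(Rational(1, 111), -32), 38707), Add(-47588, 20521)) = Mul(Add(Rational(-32, 111), 38707), -27067) = Mul(Rational(4296445, 111), -27067) = Rational(-116291876815, 111)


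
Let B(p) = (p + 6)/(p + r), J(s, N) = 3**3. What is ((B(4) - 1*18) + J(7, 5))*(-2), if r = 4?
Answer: -41/2 ≈ -20.500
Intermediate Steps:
J(s, N) = 27
B(p) = (6 + p)/(4 + p) (B(p) = (p + 6)/(p + 4) = (6 + p)/(4 + p))
((B(4) - 1*18) + J(7, 5))*(-2) = (((6 + 4)/(4 + 4) - 1*18) + 27)*(-2) = ((10/8 - 18) + 27)*(-2) = (((1/8)*10 - 18) + 27)*(-2) = ((5/4 - 18) + 27)*(-2) = (-67/4 + 27)*(-2) = (41/4)*(-2) = -41/2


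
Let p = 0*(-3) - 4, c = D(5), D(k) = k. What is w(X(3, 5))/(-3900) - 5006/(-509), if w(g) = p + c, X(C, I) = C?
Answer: 19522891/1985100 ≈ 9.8347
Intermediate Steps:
c = 5
p = -4 (p = 0 - 4 = -4)
w(g) = 1 (w(g) = -4 + 5 = 1)
w(X(3, 5))/(-3900) - 5006/(-509) = 1/(-3900) - 5006/(-509) = 1*(-1/3900) - 5006*(-1/509) = -1/3900 + 5006/509 = 19522891/1985100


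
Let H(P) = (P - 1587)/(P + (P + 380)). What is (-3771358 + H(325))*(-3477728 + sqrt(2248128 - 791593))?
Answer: 6754617211477728/515 - 1942250001*sqrt(1456535)/515 ≈ 1.3111e+13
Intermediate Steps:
H(P) = (-1587 + P)/(380 + 2*P) (H(P) = (-1587 + P)/(P + (380 + P)) = (-1587 + P)/(380 + 2*P))
(-3771358 + H(325))*(-3477728 + sqrt(2248128 - 791593)) = (-3771358 + (-1587 + 325)/(2*(190 + 325)))*(-3477728 + sqrt(2248128 - 791593)) = (-3771358 + (1/2)*(-1262)/515)*(-3477728 + sqrt(1456535)) = (-3771358 + (1/2)*(1/515)*(-1262))*(-3477728 + sqrt(1456535)) = (-3771358 - 631/515)*(-3477728 + sqrt(1456535)) = -1942250001*(-3477728 + sqrt(1456535))/515 = 6754617211477728/515 - 1942250001*sqrt(1456535)/515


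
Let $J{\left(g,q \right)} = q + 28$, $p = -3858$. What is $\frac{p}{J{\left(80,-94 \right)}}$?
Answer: $\frac{643}{11} \approx 58.455$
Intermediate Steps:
$J{\left(g,q \right)} = 28 + q$
$\frac{p}{J{\left(80,-94 \right)}} = - \frac{3858}{28 - 94} = - \frac{3858}{-66} = \left(-3858\right) \left(- \frac{1}{66}\right) = \frac{643}{11}$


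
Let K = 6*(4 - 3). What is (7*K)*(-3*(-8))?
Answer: 1008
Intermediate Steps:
K = 6 (K = 6*1 = 6)
(7*K)*(-3*(-8)) = (7*6)*(-3*(-8)) = 42*24 = 1008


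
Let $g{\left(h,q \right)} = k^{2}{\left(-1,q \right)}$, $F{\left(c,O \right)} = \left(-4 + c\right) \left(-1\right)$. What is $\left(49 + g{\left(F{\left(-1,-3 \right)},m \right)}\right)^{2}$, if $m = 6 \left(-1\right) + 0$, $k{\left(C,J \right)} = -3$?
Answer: $3364$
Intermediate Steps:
$F{\left(c,O \right)} = 4 - c$
$m = -6$ ($m = -6 + 0 = -6$)
$g{\left(h,q \right)} = 9$ ($g{\left(h,q \right)} = \left(-3\right)^{2} = 9$)
$\left(49 + g{\left(F{\left(-1,-3 \right)},m \right)}\right)^{2} = \left(49 + 9\right)^{2} = 58^{2} = 3364$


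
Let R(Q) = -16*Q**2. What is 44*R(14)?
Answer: -137984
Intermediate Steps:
44*R(14) = 44*(-16*14**2) = 44*(-16*196) = 44*(-3136) = -137984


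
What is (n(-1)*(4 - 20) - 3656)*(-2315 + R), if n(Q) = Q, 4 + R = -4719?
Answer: 25618320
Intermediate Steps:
R = -4723 (R = -4 - 4719 = -4723)
(n(-1)*(4 - 20) - 3656)*(-2315 + R) = (-(4 - 20) - 3656)*(-2315 - 4723) = (-1*(-16) - 3656)*(-7038) = (16 - 3656)*(-7038) = -3640*(-7038) = 25618320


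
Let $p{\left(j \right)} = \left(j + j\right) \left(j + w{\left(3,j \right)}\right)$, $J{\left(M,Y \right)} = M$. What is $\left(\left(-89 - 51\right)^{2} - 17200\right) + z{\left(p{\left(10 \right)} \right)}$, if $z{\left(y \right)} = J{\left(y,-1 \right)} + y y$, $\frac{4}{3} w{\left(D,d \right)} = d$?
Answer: $125250$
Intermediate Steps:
$w{\left(D,d \right)} = \frac{3 d}{4}$
$p{\left(j \right)} = \frac{7 j^{2}}{2}$ ($p{\left(j \right)} = \left(j + j\right) \left(j + \frac{3 j}{4}\right) = 2 j \frac{7 j}{4} = \frac{7 j^{2}}{2}$)
$z{\left(y \right)} = y + y^{2}$ ($z{\left(y \right)} = y + y y = y + y^{2}$)
$\left(\left(-89 - 51\right)^{2} - 17200\right) + z{\left(p{\left(10 \right)} \right)} = \left(\left(-89 - 51\right)^{2} - 17200\right) + \frac{7 \cdot 10^{2}}{2} \left(1 + \frac{7 \cdot 10^{2}}{2}\right) = \left(\left(-140\right)^{2} - 17200\right) + \frac{7}{2} \cdot 100 \left(1 + \frac{7}{2} \cdot 100\right) = \left(19600 - 17200\right) + 350 \left(1 + 350\right) = 2400 + 350 \cdot 351 = 2400 + 122850 = 125250$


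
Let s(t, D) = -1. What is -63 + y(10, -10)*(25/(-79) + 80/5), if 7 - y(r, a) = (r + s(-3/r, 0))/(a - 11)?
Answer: 4227/79 ≈ 53.506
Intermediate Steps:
y(r, a) = 7 - (-1 + r)/(-11 + a) (y(r, a) = 7 - (r - 1)/(a - 11) = 7 - (-1 + r)/(-11 + a))
-63 + y(10, -10)*(25/(-79) + 80/5) = -63 + ((-76 - 1*10 + 7*(-10))/(-11 - 10))*(25/(-79) + 80/5) = -63 + ((-76 - 10 - 70)/(-21))*(25*(-1/79) + 80*(⅕)) = -63 + (-1/21*(-156))*(-25/79 + 16) = -63 + (52/7)*(1239/79) = -63 + 9204/79 = 4227/79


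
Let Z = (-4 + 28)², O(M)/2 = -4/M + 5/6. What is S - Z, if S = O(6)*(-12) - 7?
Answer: -587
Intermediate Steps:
O(M) = 5/3 - 8/M (O(M) = 2*(-4/M + 5/6) = 2*(-4/M + 5*(⅙)) = 2*(-4/M + ⅚) = 2*(⅚ - 4/M) = 5/3 - 8/M)
S = -11 (S = (5/3 - 8/6)*(-12) - 7 = (5/3 - 8*⅙)*(-12) - 7 = (5/3 - 4/3)*(-12) - 7 = (⅓)*(-12) - 7 = -4 - 7 = -11)
Z = 576 (Z = 24² = 576)
S - Z = -11 - 1*576 = -11 - 576 = -587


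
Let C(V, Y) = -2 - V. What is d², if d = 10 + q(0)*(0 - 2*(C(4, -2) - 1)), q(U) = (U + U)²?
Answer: 100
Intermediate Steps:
q(U) = 4*U² (q(U) = (2*U)² = 4*U²)
d = 10 (d = 10 + (4*0²)*(0 - 2*((-2 - 1*4) - 1)) = 10 + (4*0)*(0 - 2*((-2 - 4) - 1)) = 10 + 0*(0 - 2*(-6 - 1)) = 10 + 0*(0 - 2*(-7)) = 10 + 0*(0 - 1*(-14)) = 10 + 0*(0 + 14) = 10 + 0*14 = 10 + 0 = 10)
d² = 10² = 100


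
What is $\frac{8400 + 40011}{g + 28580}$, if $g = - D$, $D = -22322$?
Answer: $\frac{48411}{50902} \approx 0.95106$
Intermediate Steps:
$g = 22322$ ($g = \left(-1\right) \left(-22322\right) = 22322$)
$\frac{8400 + 40011}{g + 28580} = \frac{8400 + 40011}{22322 + 28580} = \frac{48411}{50902}$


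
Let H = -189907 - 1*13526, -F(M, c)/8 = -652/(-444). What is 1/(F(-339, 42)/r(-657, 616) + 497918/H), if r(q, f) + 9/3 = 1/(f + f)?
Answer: 27812342595/40867410838 ≈ 0.68055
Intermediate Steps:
F(M, c) = -1304/111 (F(M, c) = -(-5216)/(-444) = -(-5216)*(-1)/444 = -8*163/111 = -1304/111)
H = -203433 (H = -189907 - 13526 = -203433)
r(q, f) = -3 + 1/(2*f) (r(q, f) = -3 + 1/(f + f) = -3 + 1/(2*f))
1/(F(-339, 42)/r(-657, 616) + 497918/H) = 1/(-1304/(111*(-3 + (1/2)/616)) + 497918/(-203433)) = 1/(-1304/(111*(-3 + (1/2)*(1/616))) + 497918*(-1/203433)) = 1/(-1304/(111*(-3 + 1/1232)) - 497918/203433) = 1/(-1304/(111*(-3695/1232)) - 497918/203433) = 1/(-1304/111*(-1232/3695) - 497918/203433) = 1/(1606528/410145 - 497918/203433) = 1/(40867410838/27812342595) = 27812342595/40867410838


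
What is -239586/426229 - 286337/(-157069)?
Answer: 84413599739/66947362801 ≈ 1.2609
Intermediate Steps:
-239586/426229 - 286337/(-157069) = -239586*1/426229 - 286337*(-1/157069) = -239586/426229 + 286337/157069 = 84413599739/66947362801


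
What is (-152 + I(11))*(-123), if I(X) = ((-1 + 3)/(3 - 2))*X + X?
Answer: 14637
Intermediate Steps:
I(X) = 3*X (I(X) = (2/1)*X + X = (2*1)*X + X = 2*X + X = 3*X)
(-152 + I(11))*(-123) = (-152 + 3*11)*(-123) = (-152 + 33)*(-123) = -119*(-123) = 14637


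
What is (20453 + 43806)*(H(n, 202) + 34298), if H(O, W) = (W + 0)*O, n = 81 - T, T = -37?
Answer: 3735632706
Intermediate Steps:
n = 118 (n = 81 - 1*(-37) = 81 + 37 = 118)
H(O, W) = O*W (H(O, W) = W*O = O*W)
(20453 + 43806)*(H(n, 202) + 34298) = (20453 + 43806)*(118*202 + 34298) = 64259*(23836 + 34298) = 64259*58134 = 3735632706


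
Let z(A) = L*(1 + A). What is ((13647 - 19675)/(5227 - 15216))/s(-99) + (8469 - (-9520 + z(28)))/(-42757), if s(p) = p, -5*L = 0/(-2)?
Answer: -1640659925/3843897057 ≈ -0.42682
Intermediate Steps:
L = 0 (L = -0/(-2) = -0*(-1)/2 = -⅕*0 = 0)
z(A) = 0 (z(A) = 0*(1 + A) = 0)
((13647 - 19675)/(5227 - 15216))/s(-99) + (8469 - (-9520 + z(28)))/(-42757) = ((13647 - 19675)/(5227 - 15216))/(-99) + (8469 - (-9520 + 0))/(-42757) = -6028/(-9989)*(-1/99) + (8469 - 1*(-9520))*(-1/42757) = -6028*(-1/9989)*(-1/99) + (8469 + 9520)*(-1/42757) = (6028/9989)*(-1/99) + 17989*(-1/42757) = -548/89901 - 17989/42757 = -1640659925/3843897057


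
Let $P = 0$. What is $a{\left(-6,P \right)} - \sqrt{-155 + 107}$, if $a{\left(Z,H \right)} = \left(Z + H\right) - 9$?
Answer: $-15 - 4 i \sqrt{3} \approx -15.0 - 6.9282 i$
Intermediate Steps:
$a{\left(Z,H \right)} = -9 + H + Z$ ($a{\left(Z,H \right)} = \left(H + Z\right) - 9 = -9 + H + Z$)
$a{\left(-6,P \right)} - \sqrt{-155 + 107} = \left(-9 + 0 - 6\right) - \sqrt{-155 + 107} = -15 - \sqrt{-48} = -15 - 4 i \sqrt{3}$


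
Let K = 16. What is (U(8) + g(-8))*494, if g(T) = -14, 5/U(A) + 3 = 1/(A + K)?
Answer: -550316/71 ≈ -7750.9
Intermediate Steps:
U(A) = 5/(-3 + 1/(16 + A)) (U(A) = 5/(-3 + 1/(A + 16)) = 5/(-3 + 1/(16 + A)))
(U(8) + g(-8))*494 = (5*(-16 - 1*8)/(47 + 3*8) - 14)*494 = (5*(-16 - 8)/(47 + 24) - 14)*494 = (5*(-24)/71 - 14)*494 = (5*(1/71)*(-24) - 14)*494 = (-120/71 - 14)*494 = -1114/71*494 = -550316/71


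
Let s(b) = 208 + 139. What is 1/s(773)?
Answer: 1/347 ≈ 0.0028818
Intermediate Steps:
s(b) = 347
1/s(773) = 1/347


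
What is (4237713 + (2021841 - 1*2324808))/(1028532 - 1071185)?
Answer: -3934746/42653 ≈ -92.250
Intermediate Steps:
(4237713 + (2021841 - 1*2324808))/(1028532 - 1071185) = (4237713 + (2021841 - 2324808))/(-42653) = (4237713 - 302967)*(-1/42653) = 3934746*(-1/42653) = -3934746/42653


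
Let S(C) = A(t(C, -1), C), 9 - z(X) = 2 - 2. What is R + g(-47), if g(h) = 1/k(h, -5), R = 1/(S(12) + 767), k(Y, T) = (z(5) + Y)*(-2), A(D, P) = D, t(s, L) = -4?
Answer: 839/57988 ≈ 0.014469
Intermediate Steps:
z(X) = 9 (z(X) = 9 - (2 - 2) = 9 - 1*0 = 9 + 0 = 9)
S(C) = -4
k(Y, T) = -18 - 2*Y (k(Y, T) = (9 + Y)*(-2) = -18 - 2*Y)
R = 1/763 (R = 1/(-4 + 767) = 1/763 ≈ 0.0013106)
g(h) = 1/(-18 - 2*h)
R + g(-47) = 1/763 - 1/(18 + 2*(-47)) = 1/763 - 1/(18 - 94) = 1/763 - 1/(-76) = 1/763 - 1*(-1/76) = 1/763 + 1/76 = 839/57988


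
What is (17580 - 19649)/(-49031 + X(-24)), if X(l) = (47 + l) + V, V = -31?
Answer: 2069/49039 ≈ 0.042191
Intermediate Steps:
X(l) = 16 + l (X(l) = (47 + l) - 31 = 16 + l)
(17580 - 19649)/(-49031 + X(-24)) = (17580 - 19649)/(-49031 + (16 - 24)) = -2069/(-49031 - 8) = -2069/(-49039) = -2069*(-1/49039) = 2069/49039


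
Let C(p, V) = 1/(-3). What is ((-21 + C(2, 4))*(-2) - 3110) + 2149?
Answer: -2755/3 ≈ -918.33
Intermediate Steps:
C(p, V) = -⅓
((-21 + C(2, 4))*(-2) - 3110) + 2149 = ((-21 - ⅓)*(-2) - 3110) + 2149 = (-64/3*(-2) - 3110) + 2149 = (128/3 - 3110) + 2149 = -9202/3 + 2149 = -2755/3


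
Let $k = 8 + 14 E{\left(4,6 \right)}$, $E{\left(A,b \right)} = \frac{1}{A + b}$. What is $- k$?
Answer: $- \frac{47}{5} \approx -9.4$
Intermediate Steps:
$k = \frac{47}{5}$ ($k = 8 + \frac{14}{4 + 6} = 8 + \frac{14}{10} = 8 + 14 \cdot \frac{1}{10} = 8 + \frac{7}{5} = \frac{47}{5} \approx 9.4$)
$- k = \left(-1\right) \frac{47}{5} = - \frac{47}{5}$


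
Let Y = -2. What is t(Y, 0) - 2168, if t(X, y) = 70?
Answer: -2098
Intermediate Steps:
t(Y, 0) - 2168 = 70 - 2168 = -2098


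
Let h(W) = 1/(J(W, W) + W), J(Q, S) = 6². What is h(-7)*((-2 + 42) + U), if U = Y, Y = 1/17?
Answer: 681/493 ≈ 1.3813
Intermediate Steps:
Y = 1/17 ≈ 0.058824
U = 1/17 ≈ 0.058824
J(Q, S) = 36
h(W) = 1/(36 + W)
h(-7)*((-2 + 42) + U) = ((-2 + 42) + 1/17)/(36 - 7) = (40 + 1/17)/29 = (1/29)*(681/17) = 681/493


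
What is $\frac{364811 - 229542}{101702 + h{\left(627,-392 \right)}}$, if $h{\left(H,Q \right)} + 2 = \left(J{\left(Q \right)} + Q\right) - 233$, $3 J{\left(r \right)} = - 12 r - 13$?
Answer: $\frac{405807}{307916} \approx 1.3179$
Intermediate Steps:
$J{\left(r \right)} = - \frac{13}{3} - 4 r$ ($J{\left(r \right)} = \frac{- 12 r - 13}{3} = \frac{-13 - 12 r}{3} = - \frac{13}{3} - 4 r$)
$h{\left(H,Q \right)} = - \frac{718}{3} - 3 Q$ ($h{\left(H,Q \right)} = -2 - \left(\frac{712}{3} + 3 Q\right) = - \frac{718}{3} - 3 Q$)
$\frac{364811 - 229542}{101702 + h{\left(627,-392 \right)}} = \frac{364811 - 229542}{101702 - - \frac{2810}{3}} = \frac{135269}{101702 + \left(- \frac{718}{3} + 1176\right)} = \frac{135269}{101702 + \frac{2810}{3}} = \frac{135269}{\frac{307916}{3}} = 135269 \cdot \frac{3}{307916} = \frac{405807}{307916}$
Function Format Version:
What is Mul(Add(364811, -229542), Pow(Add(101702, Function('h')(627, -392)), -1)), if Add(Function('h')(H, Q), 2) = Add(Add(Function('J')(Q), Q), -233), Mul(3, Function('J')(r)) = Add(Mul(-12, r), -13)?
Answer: Rational(405807, 307916) ≈ 1.3179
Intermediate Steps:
Function('J')(r) = Add(Rational(-13, 3), Mul(-4, r)) (Function('J')(r) = Mul(Rational(1, 3), Add(Mul(-12, r), -13)) = Mul(Rational(1, 3), Add(-13, Mul(-12, r))) = Add(Rational(-13, 3), Mul(-4, r)))
Function('h')(H, Q) = Add(Rational(-718, 3), Mul(-3, Q)) (Function('h')(H, Q) = Add(-2, Add(Add(Add(Rational(-13, 3), Mul(-4, Q)), Q), -233)) = Add(-2, Add(Add(Rational(-13, 3), Mul(-3, Q)), -233)) = Add(-2, Add(Rational(-712, 3), Mul(-3, Q))) = Add(Rational(-718, 3), Mul(-3, Q)))
Mul(Add(364811, -229542), Pow(Add(101702, Function('h')(627, -392)), -1)) = Mul(Add(364811, -229542), Pow(Add(101702, Add(Rational(-718, 3), Mul(-3, -392))), -1)) = Mul(135269, Pow(Add(101702, Add(Rational(-718, 3), 1176)), -1)) = Mul(135269, Pow(Add(101702, Rational(2810, 3)), -1)) = Mul(135269, Pow(Rational(307916, 3), -1)) = Mul(135269, Rational(3, 307916)) = Rational(405807, 307916)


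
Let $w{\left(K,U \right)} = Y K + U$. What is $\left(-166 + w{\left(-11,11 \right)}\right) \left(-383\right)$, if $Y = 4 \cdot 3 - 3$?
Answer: $97282$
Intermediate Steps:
$Y = 9$ ($Y = 12 - 3 = 9$)
$w{\left(K,U \right)} = U + 9 K$ ($w{\left(K,U \right)} = 9 K + U = U + 9 K$)
$\left(-166 + w{\left(-11,11 \right)}\right) \left(-383\right) = \left(-166 + \left(11 + 9 \left(-11\right)\right)\right) \left(-383\right) = \left(-166 + \left(11 - 99\right)\right) \left(-383\right) = \left(-166 - 88\right) \left(-383\right) = \left(-254\right) \left(-383\right) = 97282$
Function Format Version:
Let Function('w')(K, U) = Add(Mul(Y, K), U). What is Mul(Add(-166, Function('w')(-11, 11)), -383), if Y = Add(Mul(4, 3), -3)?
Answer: 97282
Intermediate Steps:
Y = 9 (Y = Add(12, -3) = 9)
Function('w')(K, U) = Add(U, Mul(9, K)) (Function('w')(K, U) = Add(Mul(9, K), U) = Add(U, Mul(9, K)))
Mul(Add(-166, Function('w')(-11, 11)), -383) = Mul(Add(-166, Add(11, Mul(9, -11))), -383) = Mul(Add(-166, Add(11, -99)), -383) = Mul(Add(-166, -88), -383) = Mul(-254, -383) = 97282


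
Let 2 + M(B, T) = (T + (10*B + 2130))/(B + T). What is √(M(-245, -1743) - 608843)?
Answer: I*√601559753109/994 ≈ 780.28*I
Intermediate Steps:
M(B, T) = -2 + (2130 + T + 10*B)/(B + T) (M(B, T) = -2 + (T + (10*B + 2130))/(B + T) = -2 + (T + (2130 + 10*B))/(B + T) = -2 + (2130 + T + 10*B)/(B + T))
√(M(-245, -1743) - 608843) = √((2130 - 1*(-1743) + 8*(-245))/(-245 - 1743) - 608843) = √((2130 + 1743 - 1960)/(-1988) - 608843) = √(-1/1988*1913 - 608843) = √(-1913/1988 - 608843) = √(-1210381797/1988) = I*√601559753109/994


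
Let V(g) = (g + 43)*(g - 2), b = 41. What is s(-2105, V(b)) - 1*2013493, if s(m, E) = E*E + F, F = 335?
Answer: 8719018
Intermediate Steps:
V(g) = (-2 + g)*(43 + g) (V(g) = (43 + g)*(-2 + g) = (-2 + g)*(43 + g))
s(m, E) = 335 + E**2 (s(m, E) = E*E + 335 = E**2 + 335 = 335 + E**2)
s(-2105, V(b)) - 1*2013493 = (335 + (-86 + 41**2 + 41*41)**2) - 1*2013493 = (335 + (-86 + 1681 + 1681)**2) - 2013493 = (335 + 3276**2) - 2013493 = (335 + 10732176) - 2013493 = 10732511 - 2013493 = 8719018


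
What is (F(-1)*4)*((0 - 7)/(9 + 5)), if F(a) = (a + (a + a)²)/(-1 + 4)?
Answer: -2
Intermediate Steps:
F(a) = a/3 + 4*a²/3 (F(a) = (a + (2*a)²)/3 = (a + 4*a²)*(⅓) = a/3 + 4*a²/3)
(F(-1)*4)*((0 - 7)/(9 + 5)) = (((⅓)*(-1)*(1 + 4*(-1)))*4)*((0 - 7)/(9 + 5)) = (((⅓)*(-1)*(1 - 4))*4)*(-7/14) = (((⅓)*(-1)*(-3))*4)*(-7*1/14) = (1*4)*(-½) = 4*(-½) = -2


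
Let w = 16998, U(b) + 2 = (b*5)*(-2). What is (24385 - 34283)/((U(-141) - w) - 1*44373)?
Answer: 9898/59963 ≈ 0.16507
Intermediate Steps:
U(b) = -2 - 10*b (U(b) = -2 + (b*5)*(-2) = -2 + (5*b)*(-2) = -2 - 10*b)
(24385 - 34283)/((U(-141) - w) - 1*44373) = (24385 - 34283)/(((-2 - 10*(-141)) - 1*16998) - 1*44373) = -9898/(((-2 + 1410) - 16998) - 44373) = -9898/((1408 - 16998) - 44373) = -9898/(-15590 - 44373) = -9898/(-59963) = -9898*(-1/59963) = 9898/59963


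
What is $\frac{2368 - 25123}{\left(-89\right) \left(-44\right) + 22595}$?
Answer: $- \frac{7585}{8837} \approx -0.85832$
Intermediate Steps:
$\frac{2368 - 25123}{\left(-89\right) \left(-44\right) + 22595} = - \frac{22755}{3916 + 22595} = - \frac{22755}{26511} = \left(-22755\right) \frac{1}{26511} = - \frac{7585}{8837}$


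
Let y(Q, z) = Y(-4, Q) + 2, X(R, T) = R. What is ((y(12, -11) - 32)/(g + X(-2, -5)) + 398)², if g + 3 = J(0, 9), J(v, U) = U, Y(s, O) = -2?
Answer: 152100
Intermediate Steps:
y(Q, z) = 0 (y(Q, z) = -2 + 2 = 0)
g = 6 (g = -3 + 9 = 6)
((y(12, -11) - 32)/(g + X(-2, -5)) + 398)² = ((0 - 32)/(6 - 2) + 398)² = (-32/4 + 398)² = (-32*¼ + 398)² = (-8 + 398)² = 390² = 152100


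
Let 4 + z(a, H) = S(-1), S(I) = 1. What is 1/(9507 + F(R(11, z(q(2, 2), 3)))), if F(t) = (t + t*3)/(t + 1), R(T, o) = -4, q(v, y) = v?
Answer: 3/28537 ≈ 0.00010513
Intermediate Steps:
z(a, H) = -3 (z(a, H) = -4 + 1 = -3)
F(t) = 4*t/(1 + t) (F(t) = (t + 3*t)/(1 + t) = (4*t)/(1 + t) = 4*t/(1 + t))
1/(9507 + F(R(11, z(q(2, 2), 3)))) = 1/(9507 + 4*(-4)/(1 - 4)) = 1/(9507 + 4*(-4)/(-3)) = 1/(9507 + 4*(-4)*(-⅓)) = 1/(9507 + 16/3) = 1/(28537/3) = 3/28537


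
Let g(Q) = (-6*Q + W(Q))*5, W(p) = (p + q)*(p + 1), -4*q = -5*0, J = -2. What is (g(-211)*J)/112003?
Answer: -455760/112003 ≈ -4.0692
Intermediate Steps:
q = 0 (q = -(-5)*0/4 = -¼*0 = 0)
W(p) = p*(1 + p) (W(p) = (p + 0)*(p + 1) = p*(1 + p))
g(Q) = -30*Q + 5*Q*(1 + Q) (g(Q) = (-6*Q + Q*(1 + Q))*5 = -30*Q + 5*Q*(1 + Q))
(g(-211)*J)/112003 = ((5*(-211)*(-5 - 211))*(-2))/112003 = ((5*(-211)*(-216))*(-2))*(1/112003) = (227880*(-2))*(1/112003) = -455760*1/112003 = -455760/112003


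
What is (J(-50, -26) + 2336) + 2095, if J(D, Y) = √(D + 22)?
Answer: 4431 + 2*I*√7 ≈ 4431.0 + 5.2915*I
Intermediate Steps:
J(D, Y) = √(22 + D)
(J(-50, -26) + 2336) + 2095 = (√(22 - 50) + 2336) + 2095 = (√(-28) + 2336) + 2095 = (2*I*√7 + 2336) + 2095 = (2336 + 2*I*√7) + 2095 = 4431 + 2*I*√7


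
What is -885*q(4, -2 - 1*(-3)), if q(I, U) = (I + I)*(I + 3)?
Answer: -49560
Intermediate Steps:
q(I, U) = 2*I*(3 + I) (q(I, U) = (2*I)*(3 + I) = 2*I*(3 + I))
-885*q(4, -2 - 1*(-3)) = -1770*4*(3 + 4) = -1770*4*7 = -885*56 = -49560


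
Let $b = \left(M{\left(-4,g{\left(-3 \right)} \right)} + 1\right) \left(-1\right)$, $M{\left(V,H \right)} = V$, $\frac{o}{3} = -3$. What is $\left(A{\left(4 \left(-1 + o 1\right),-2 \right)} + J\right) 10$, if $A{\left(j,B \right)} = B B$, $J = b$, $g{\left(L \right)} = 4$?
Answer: $70$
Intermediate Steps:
$o = -9$ ($o = 3 \left(-3\right) = -9$)
$b = 3$ ($b = \left(-4 + 1\right) \left(-1\right) = \left(-3\right) \left(-1\right) = 3$)
$J = 3$
$A{\left(j,B \right)} = B^{2}$
$\left(A{\left(4 \left(-1 + o 1\right),-2 \right)} + J\right) 10 = \left(\left(-2\right)^{2} + 3\right) 10 = \left(4 + 3\right) 10 = 7 \cdot 10 = 70$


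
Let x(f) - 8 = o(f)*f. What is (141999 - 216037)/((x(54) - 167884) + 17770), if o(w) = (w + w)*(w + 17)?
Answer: -37019/131983 ≈ -0.28048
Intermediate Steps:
o(w) = 2*w*(17 + w) (o(w) = (2*w)*(17 + w) = 2*w*(17 + w))
x(f) = 8 + 2*f²*(17 + f) (x(f) = 8 + (2*f*(17 + f))*f = 8 + 2*f²*(17 + f))
(141999 - 216037)/((x(54) - 167884) + 17770) = (141999 - 216037)/(((8 + 2*54²*(17 + 54)) - 167884) + 17770) = -74038/(((8 + 2*2916*71) - 167884) + 17770) = -74038/(((8 + 414072) - 167884) + 17770) = -74038/((414080 - 167884) + 17770) = -74038/(246196 + 17770) = -74038/263966 = -74038*1/263966 = -37019/131983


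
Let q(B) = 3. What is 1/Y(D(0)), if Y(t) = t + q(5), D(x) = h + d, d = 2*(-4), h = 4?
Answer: -1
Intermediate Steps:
d = -8
D(x) = -4 (D(x) = 4 - 8 = -4)
Y(t) = 3 + t (Y(t) = t + 3 = 3 + t)
1/Y(D(0)) = 1/(3 - 4) = 1/(-1) = -1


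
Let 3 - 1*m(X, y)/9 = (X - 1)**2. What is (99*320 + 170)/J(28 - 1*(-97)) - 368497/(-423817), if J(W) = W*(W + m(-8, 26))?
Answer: 523170987/1222712045 ≈ 0.42788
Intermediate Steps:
m(X, y) = 27 - 9*(-1 + X)**2 (m(X, y) = 27 - 9*(X - 1)**2 = 27 - 9*(-1 + X)**2)
J(W) = W*(-702 + W) (J(W) = W*(W + (27 - 9*(-1 - 8)**2)) = W*(W + (27 - 9*(-9)**2)) = W*(W + (27 - 9*81)) = W*(W + (27 - 729)) = W*(W - 702) = W*(-702 + W))
(99*320 + 170)/J(28 - 1*(-97)) - 368497/(-423817) = (99*320 + 170)/(((28 - 1*(-97))*(-702 + (28 - 1*(-97))))) - 368497/(-423817) = (31680 + 170)/(((28 + 97)*(-702 + (28 + 97)))) - 368497*(-1/423817) = 31850/((125*(-702 + 125))) + 368497/423817 = 31850/((125*(-577))) + 368497/423817 = 31850/(-72125) + 368497/423817 = 31850*(-1/72125) + 368497/423817 = -1274/2885 + 368497/423817 = 523170987/1222712045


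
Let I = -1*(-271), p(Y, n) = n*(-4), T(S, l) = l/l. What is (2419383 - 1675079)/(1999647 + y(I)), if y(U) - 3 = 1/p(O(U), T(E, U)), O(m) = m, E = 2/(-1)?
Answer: 2977216/7998599 ≈ 0.37222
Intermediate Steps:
E = -2 (E = 2*(-1) = -2)
T(S, l) = 1
p(Y, n) = -4*n
I = 271
y(U) = 11/4 (y(U) = 3 + 1/(-4*1) = 3 + 1/(-4) = 3 - ¼ = 11/4)
(2419383 - 1675079)/(1999647 + y(I)) = (2419383 - 1675079)/(1999647 + 11/4) = 744304/(7998599/4) = 744304*(4/7998599) = 2977216/7998599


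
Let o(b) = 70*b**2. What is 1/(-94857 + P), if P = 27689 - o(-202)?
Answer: -1/2923448 ≈ -3.4206e-7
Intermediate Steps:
P = -2828591 (P = 27689 - 70*(-202)**2 = 27689 - 70*40804 = 27689 - 1*2856280 = 27689 - 2856280 = -2828591)
1/(-94857 + P) = 1/(-94857 - 2828591) = 1/(-2923448) = -1/2923448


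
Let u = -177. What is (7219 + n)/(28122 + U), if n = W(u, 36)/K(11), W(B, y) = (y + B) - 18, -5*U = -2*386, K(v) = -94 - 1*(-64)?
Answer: 72243/282764 ≈ 0.25549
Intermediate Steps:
K(v) = -30 (K(v) = -94 + 64 = -30)
U = 772/5 (U = -(-2)*386/5 = -⅕*(-772) = 772/5 ≈ 154.40)
W(B, y) = -18 + B + y (W(B, y) = (B + y) - 18 = -18 + B + y)
n = 53/10 (n = (-18 - 177 + 36)/(-30) = -159*(-1/30) = 53/10 ≈ 5.3000)
(7219 + n)/(28122 + U) = (7219 + 53/10)/(28122 + 772/5) = 72243/(10*(141382/5)) = (72243/10)*(5/141382) = 72243/282764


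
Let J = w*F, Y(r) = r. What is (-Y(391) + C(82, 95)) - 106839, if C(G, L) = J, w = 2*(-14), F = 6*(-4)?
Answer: -106558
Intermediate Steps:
F = -24
w = -28
J = 672 (J = -28*(-24) = 672)
C(G, L) = 672
(-Y(391) + C(82, 95)) - 106839 = (-1*391 + 672) - 106839 = (-391 + 672) - 106839 = 281 - 106839 = -106558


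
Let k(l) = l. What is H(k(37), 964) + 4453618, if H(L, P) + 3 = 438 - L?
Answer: 4454016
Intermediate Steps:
H(L, P) = 435 - L (H(L, P) = -3 + (438 - L) = 435 - L)
H(k(37), 964) + 4453618 = (435 - 1*37) + 4453618 = (435 - 37) + 4453618 = 398 + 4453618 = 4454016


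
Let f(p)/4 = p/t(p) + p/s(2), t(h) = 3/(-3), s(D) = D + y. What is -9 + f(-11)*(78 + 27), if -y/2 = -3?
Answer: 8067/2 ≈ 4033.5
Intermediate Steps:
y = 6 (y = -2*(-3) = 6)
s(D) = 6 + D (s(D) = D + 6 = 6 + D)
t(h) = -1 (t(h) = 3*(-⅓) = -1)
f(p) = -7*p/2 (f(p) = 4*(p/(-1) + p/(6 + 2)) = 4*(p*(-1) + p/8) = 4*(-p + p*(⅛)) = 4*(-p + p/8) = 4*(-7*p/8) = -7*p/2)
-9 + f(-11)*(78 + 27) = -9 + (-7/2*(-11))*(78 + 27) = -9 + (77/2)*105 = -9 + 8085/2 = 8067/2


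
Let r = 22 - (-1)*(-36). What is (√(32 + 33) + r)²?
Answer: (14 - √65)² ≈ 35.257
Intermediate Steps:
r = -14 (r = 22 - 1*36 = 22 - 36 = -14)
(√(32 + 33) + r)² = (√(32 + 33) - 14)² = (√65 - 14)² = (-14 + √65)²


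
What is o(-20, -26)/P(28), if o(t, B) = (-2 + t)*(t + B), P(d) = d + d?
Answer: 253/14 ≈ 18.071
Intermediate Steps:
P(d) = 2*d
o(t, B) = (-2 + t)*(B + t)
o(-20, -26)/P(28) = ((-20)² - 2*(-26) - 2*(-20) - 26*(-20))/((2*28)) = (400 + 52 + 40 + 520)/56 = 1012*(1/56) = 253/14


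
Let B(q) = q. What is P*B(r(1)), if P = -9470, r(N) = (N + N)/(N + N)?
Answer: -9470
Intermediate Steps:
r(N) = 1 (r(N) = (2*N)/((2*N)) = (2*N)*(1/(2*N)) = 1)
P*B(r(1)) = -9470*1 = -9470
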